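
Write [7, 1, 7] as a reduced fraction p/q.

Using pₖ = aₖpₖ₋₁ + pₖ₋₂ and qₖ = aₖqₖ₋₁ + qₖ₋₂:
  k=0: a=7, p=7, q=1
  k=1: a=1, p=8, q=1
  k=2: a=7, p=63, q=8

63/8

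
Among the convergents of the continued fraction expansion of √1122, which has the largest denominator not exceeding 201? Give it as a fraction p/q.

√1122 = [33; 2, 66, …] (period length 2).
Convergents:
  p_0/q_0 = 33/1
  p_1/q_1 = 67/2
  p_2/q_2 = 4455/133
  p_3/q_3 = 8977/268
q_2 = 133 ≤ 201 < 268 = q_3, so the answer is 4455/133.

4455/133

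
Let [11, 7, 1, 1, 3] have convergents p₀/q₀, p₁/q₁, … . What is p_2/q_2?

89/8

Using pₖ = aₖpₖ₋₁ + pₖ₋₂, qₖ = aₖqₖ₋₁ + qₖ₋₂ (with p₋₁=1, p₋₂=0, q₋₁=0, q₋₂=1):
  k=0: a=11, p=11, q=1
  k=1: a=7, p=78, q=7
  k=2: a=1, p=89, q=8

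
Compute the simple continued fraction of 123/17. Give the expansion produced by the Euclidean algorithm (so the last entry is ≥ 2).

123 = 7*17 + 4
17 = 4*4 + 1
4 = 4*1 + 0  (stop)
So 123/17 = [7; 4, 4].

[7; 4, 4]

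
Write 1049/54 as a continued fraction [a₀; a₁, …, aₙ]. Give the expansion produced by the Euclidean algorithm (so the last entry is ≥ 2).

1049 = 19×54 + 23
54 = 2×23 + 8
23 = 2×8 + 7
8 = 1×7 + 1
7 = 7×1 + 0  (stop)
So 1049/54 = [19; 2, 2, 1, 7].

[19; 2, 2, 1, 7]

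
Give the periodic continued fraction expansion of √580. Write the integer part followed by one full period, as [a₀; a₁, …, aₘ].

[24; 12, 48]

a₀ = ⌊√580⌋ = 24.
With m₀=0, d₀=1 and mₖ₊₁ = dₖaₖ − mₖ, dₖ₊₁ = (n − mₖ₊₁²)/dₖ, aₖ₊₁ = ⌊(a₀+mₖ₊₁)/dₖ₊₁⌋:
  k=1: m=24, d=4, a=12
  k=2: m=24, d=1, a=48
d=1 and a=2a₀=48 at k=2, so the next step gives (m, d) = (24, 4) again — its k=1 value — and the period has length 2.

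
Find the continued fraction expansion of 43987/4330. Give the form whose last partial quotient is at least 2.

43987 = 10·4330 + 687
4330 = 6·687 + 208
687 = 3·208 + 63
208 = 3·63 + 19
63 = 3·19 + 6
19 = 3·6 + 1
6 = 6·1 + 0  (stop)
So 43987/4330 = [10; 6, 3, 3, 3, 3, 6].

[10; 6, 3, 3, 3, 3, 6]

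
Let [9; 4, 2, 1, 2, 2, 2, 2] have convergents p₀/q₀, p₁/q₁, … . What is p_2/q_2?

Using pₖ = aₖpₖ₋₁ + pₖ₋₂, qₖ = aₖqₖ₋₁ + qₖ₋₂ (with p₋₁=1, p₋₂=0, q₋₁=0, q₋₂=1):
  k=0: a=9, p=9, q=1
  k=1: a=4, p=37, q=4
  k=2: a=2, p=83, q=9

83/9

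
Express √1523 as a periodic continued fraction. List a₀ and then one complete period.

[39; 39, 78]

a₀ = ⌊√1523⌋ = 39.
With m₀=0, d₀=1 and mₖ₊₁ = dₖaₖ − mₖ, dₖ₊₁ = (n − mₖ₊₁²)/dₖ, aₖ₊₁ = ⌊(a₀+mₖ₊₁)/dₖ₊₁⌋:
  k=1: m=39, d=2, a=39
  k=2: m=39, d=1, a=78
d=1 and a=2a₀=78 at k=2, so the next step gives (m, d) = (39, 2) again — its k=1 value — and the period has length 2.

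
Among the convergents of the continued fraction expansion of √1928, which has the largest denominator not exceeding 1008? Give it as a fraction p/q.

√1928 = [43; 1, 9, 1, 86, …] (period length 4).
Convergents:
  p_0/q_0 = 43/1
  p_1/q_1 = 44/1
  p_2/q_2 = 439/10
  p_3/q_3 = 483/11
  p_4/q_4 = 41977/956
  p_5/q_5 = 42460/967
  p_6/q_6 = 424117/9659
q_5 = 967 ≤ 1008 < 9659 = q_6, so the answer is 42460/967.

42460/967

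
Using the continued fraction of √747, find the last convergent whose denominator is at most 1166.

13447/492

√747 = [27; 3, 54, …] (period length 2).
Convergents:
  p_0/q_0 = 27/1
  p_1/q_1 = 82/3
  p_2/q_2 = 4455/163
  p_3/q_3 = 13447/492
  p_4/q_4 = 730593/26731
q_3 = 492 ≤ 1166 < 26731 = q_4, so the answer is 13447/492.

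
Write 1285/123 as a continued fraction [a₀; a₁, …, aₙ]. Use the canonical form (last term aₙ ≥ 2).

1285 = 10·123 + 55
123 = 2·55 + 13
55 = 4·13 + 3
13 = 4·3 + 1
3 = 3·1 + 0  (stop)
So 1285/123 = [10; 2, 4, 4, 3].

[10; 2, 4, 4, 3]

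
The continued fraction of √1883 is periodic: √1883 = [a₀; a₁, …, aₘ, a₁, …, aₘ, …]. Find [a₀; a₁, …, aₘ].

a₀ = ⌊√1883⌋ = 43.
With m₀=0, d₀=1 and mₖ₊₁ = dₖaₖ − mₖ, dₖ₊₁ = (n − mₖ₊₁²)/dₖ, aₖ₊₁ = ⌊(a₀+mₖ₊₁)/dₖ₊₁⌋:
  k=1: m=43, d=34, a=2
  k=2: m=25, d=37, a=1
  k=3: m=12, d=47, a=1
  k=4: m=35, d=14, a=5
  k=5: m=35, d=47, a=1
  k=6: m=12, d=37, a=1
  k=7: m=25, d=34, a=2
  k=8: m=43, d=1, a=86
d=1 and a=2a₀=86 at k=8, so the next step gives (m, d) = (43, 34) again — its k=1 value — and the period has length 8.

[43; 2, 1, 1, 5, 1, 1, 2, 86]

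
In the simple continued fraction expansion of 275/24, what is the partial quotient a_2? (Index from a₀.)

275 = 11·24 + 11   →  a_0 = 11
24 = 2·11 + 2   →  a_1 = 2
11 = 5·2 + 1   →  a_2 = 5

5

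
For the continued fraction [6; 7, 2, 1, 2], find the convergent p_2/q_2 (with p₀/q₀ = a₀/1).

Using pₖ = aₖpₖ₋₁ + pₖ₋₂, qₖ = aₖqₖ₋₁ + qₖ₋₂ (with p₋₁=1, p₋₂=0, q₋₁=0, q₋₂=1):
  k=0: a=6, p=6, q=1
  k=1: a=7, p=43, q=7
  k=2: a=2, p=92, q=15

92/15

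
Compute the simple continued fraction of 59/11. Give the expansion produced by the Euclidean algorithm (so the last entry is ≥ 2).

59 = 5·11 + 4
11 = 2·4 + 3
4 = 1·3 + 1
3 = 3·1 + 0  (stop)
So 59/11 = [5; 2, 1, 3].

[5; 2, 1, 3]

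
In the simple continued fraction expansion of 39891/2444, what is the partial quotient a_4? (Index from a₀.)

13

39891 = 16·2444 + 787   →  a_0 = 16
2444 = 3·787 + 83   →  a_1 = 3
787 = 9·83 + 40   →  a_2 = 9
83 = 2·40 + 3   →  a_3 = 2
40 = 13·3 + 1   →  a_4 = 13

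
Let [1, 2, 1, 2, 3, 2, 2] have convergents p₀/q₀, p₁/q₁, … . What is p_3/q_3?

Using pₖ = aₖpₖ₋₁ + pₖ₋₂, qₖ = aₖqₖ₋₁ + qₖ₋₂ (with p₋₁=1, p₋₂=0, q₋₁=0, q₋₂=1):
  k=0: a=1, p=1, q=1
  k=1: a=2, p=3, q=2
  k=2: a=1, p=4, q=3
  k=3: a=2, p=11, q=8

11/8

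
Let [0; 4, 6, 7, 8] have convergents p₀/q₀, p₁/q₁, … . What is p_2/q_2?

Using pₖ = aₖpₖ₋₁ + pₖ₋₂, qₖ = aₖqₖ₋₁ + qₖ₋₂ (with p₋₁=1, p₋₂=0, q₋₁=0, q₋₂=1):
  k=0: a=0, p=0, q=1
  k=1: a=4, p=1, q=4
  k=2: a=6, p=6, q=25

6/25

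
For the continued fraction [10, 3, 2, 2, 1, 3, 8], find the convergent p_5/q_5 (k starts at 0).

Using pₖ = aₖpₖ₋₁ + pₖ₋₂, qₖ = aₖqₖ₋₁ + qₖ₋₂ (with p₋₁=1, p₋₂=0, q₋₁=0, q₋₂=1):
  k=0: a=10, p=10, q=1
  k=1: a=3, p=31, q=3
  k=2: a=2, p=72, q=7
  k=3: a=2, p=175, q=17
  k=4: a=1, p=247, q=24
  k=5: a=3, p=916, q=89

916/89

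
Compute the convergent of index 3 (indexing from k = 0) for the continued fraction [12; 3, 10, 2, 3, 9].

Using pₖ = aₖpₖ₋₁ + pₖ₋₂, qₖ = aₖqₖ₋₁ + qₖ₋₂ (with p₋₁=1, p₋₂=0, q₋₁=0, q₋₂=1):
  k=0: a=12, p=12, q=1
  k=1: a=3, p=37, q=3
  k=2: a=10, p=382, q=31
  k=3: a=2, p=801, q=65

801/65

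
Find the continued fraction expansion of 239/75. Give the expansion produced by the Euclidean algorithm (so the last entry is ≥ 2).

239 = 3·75 + 14
75 = 5·14 + 5
14 = 2·5 + 4
5 = 1·4 + 1
4 = 4·1 + 0  (stop)
So 239/75 = [3; 5, 2, 1, 4].

[3; 5, 2, 1, 4]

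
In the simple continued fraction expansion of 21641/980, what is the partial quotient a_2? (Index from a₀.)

10

21641 = 22·980 + 81   →  a_0 = 22
980 = 12·81 + 8   →  a_1 = 12
81 = 10·8 + 1   →  a_2 = 10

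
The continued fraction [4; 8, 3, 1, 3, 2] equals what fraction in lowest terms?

Fold from the inside: start with 2/1.
  3 + 1/2 = 7/2
  1 + 2/7 = 9/7
  3 + 7/9 = 34/9
  8 + 9/34 = 281/34
  4 + 34/281 = 1158/281

1158/281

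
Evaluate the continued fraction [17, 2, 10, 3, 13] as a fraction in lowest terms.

15135/866

Using pₖ = aₖpₖ₋₁ + pₖ₋₂ and qₖ = aₖqₖ₋₁ + qₖ₋₂:
  k=0: a=17, p=17, q=1
  k=1: a=2, p=35, q=2
  k=2: a=10, p=367, q=21
  k=3: a=3, p=1136, q=65
  k=4: a=13, p=15135, q=866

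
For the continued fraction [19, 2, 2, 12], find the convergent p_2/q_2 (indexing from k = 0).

97/5

Using pₖ = aₖpₖ₋₁ + pₖ₋₂, qₖ = aₖqₖ₋₁ + qₖ₋₂ (with p₋₁=1, p₋₂=0, q₋₁=0, q₋₂=1):
  k=0: a=19, p=19, q=1
  k=1: a=2, p=39, q=2
  k=2: a=2, p=97, q=5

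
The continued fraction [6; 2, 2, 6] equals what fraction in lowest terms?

Using pₖ = aₖpₖ₋₁ + pₖ₋₂ and qₖ = aₖqₖ₋₁ + qₖ₋₂:
  k=0: a=6, p=6, q=1
  k=1: a=2, p=13, q=2
  k=2: a=2, p=32, q=5
  k=3: a=6, p=205, q=32

205/32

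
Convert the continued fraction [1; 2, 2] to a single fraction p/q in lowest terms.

Fold from the inside: start with 2/1.
  2 + 1/2 = 5/2
  1 + 2/5 = 7/5

7/5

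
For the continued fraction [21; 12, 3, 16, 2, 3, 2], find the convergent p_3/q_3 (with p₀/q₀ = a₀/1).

12733/604

Using pₖ = aₖpₖ₋₁ + pₖ₋₂, qₖ = aₖqₖ₋₁ + qₖ₋₂ (with p₋₁=1, p₋₂=0, q₋₁=0, q₋₂=1):
  k=0: a=21, p=21, q=1
  k=1: a=12, p=253, q=12
  k=2: a=3, p=780, q=37
  k=3: a=16, p=12733, q=604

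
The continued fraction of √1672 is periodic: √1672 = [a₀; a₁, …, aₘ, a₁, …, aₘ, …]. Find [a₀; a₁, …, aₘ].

[40; 1, 8, 10, 8, 1, 80]

a₀ = ⌊√1672⌋ = 40.
With m₀=0, d₀=1 and mₖ₊₁ = dₖaₖ − mₖ, dₖ₊₁ = (n − mₖ₊₁²)/dₖ, aₖ₊₁ = ⌊(a₀+mₖ₊₁)/dₖ₊₁⌋:
  k=1: m=40, d=72, a=1
  k=2: m=32, d=9, a=8
  k=3: m=40, d=8, a=10
  k=4: m=40, d=9, a=8
  k=5: m=32, d=72, a=1
  k=6: m=40, d=1, a=80
d=1 and a=2a₀=80 at k=6, so the next step gives (m, d) = (40, 72) again — its k=1 value — and the period has length 6.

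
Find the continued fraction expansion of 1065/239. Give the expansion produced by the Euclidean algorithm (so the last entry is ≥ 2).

1065 = 4·239 + 109
239 = 2·109 + 21
109 = 5·21 + 4
21 = 5·4 + 1
4 = 4·1 + 0  (stop)
So 1065/239 = [4; 2, 5, 5, 4].

[4; 2, 5, 5, 4]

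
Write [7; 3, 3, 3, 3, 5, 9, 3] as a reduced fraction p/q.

Using pₖ = aₖpₖ₋₁ + pₖ₋₂ and qₖ = aₖqₖ₋₁ + qₖ₋₂:
  k=0: a=7, p=7, q=1
  k=1: a=3, p=22, q=3
  k=2: a=3, p=73, q=10
  k=3: a=3, p=241, q=33
  k=4: a=3, p=796, q=109
  k=5: a=5, p=4221, q=578
  k=6: a=9, p=38785, q=5311
  k=7: a=3, p=120576, q=16511

120576/16511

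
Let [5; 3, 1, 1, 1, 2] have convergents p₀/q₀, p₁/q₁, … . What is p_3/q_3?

37/7

Using pₖ = aₖpₖ₋₁ + pₖ₋₂, qₖ = aₖqₖ₋₁ + qₖ₋₂ (with p₋₁=1, p₋₂=0, q₋₁=0, q₋₂=1):
  k=0: a=5, p=5, q=1
  k=1: a=3, p=16, q=3
  k=2: a=1, p=21, q=4
  k=3: a=1, p=37, q=7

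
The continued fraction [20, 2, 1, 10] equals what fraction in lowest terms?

651/32

Using pₖ = aₖpₖ₋₁ + pₖ₋₂ and qₖ = aₖqₖ₋₁ + qₖ₋₂:
  k=0: a=20, p=20, q=1
  k=1: a=2, p=41, q=2
  k=2: a=1, p=61, q=3
  k=3: a=10, p=651, q=32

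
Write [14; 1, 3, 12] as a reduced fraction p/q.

Fold from the inside: start with 12/1.
  3 + 1/12 = 37/12
  1 + 12/37 = 49/37
  14 + 37/49 = 723/49

723/49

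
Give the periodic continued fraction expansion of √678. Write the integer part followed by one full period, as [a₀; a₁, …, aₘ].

[26; 26, 52]

a₀ = ⌊√678⌋ = 26.
With m₀=0, d₀=1 and mₖ₊₁ = dₖaₖ − mₖ, dₖ₊₁ = (n − mₖ₊₁²)/dₖ, aₖ₊₁ = ⌊(a₀+mₖ₊₁)/dₖ₊₁⌋:
  k=1: m=26, d=2, a=26
  k=2: m=26, d=1, a=52
d=1 and a=2a₀=52 at k=2, so the next step gives (m, d) = (26, 2) again — its k=1 value — and the period has length 2.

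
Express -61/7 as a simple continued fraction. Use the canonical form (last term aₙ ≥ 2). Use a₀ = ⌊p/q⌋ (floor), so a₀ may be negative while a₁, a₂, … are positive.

-61 = -9*7 + 2
7 = 3*2 + 1
2 = 2*1 + 0  (stop)
So -61/7 = [-9; 3, 2].

[-9; 3, 2]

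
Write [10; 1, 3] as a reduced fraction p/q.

Fold from the inside: start with 3/1.
  1 + 1/3 = 4/3
  10 + 3/4 = 43/4

43/4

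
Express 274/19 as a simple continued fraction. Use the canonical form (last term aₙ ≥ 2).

[14; 2, 2, 1, 2]

274 = 14×19 + 8
19 = 2×8 + 3
8 = 2×3 + 2
3 = 1×2 + 1
2 = 2×1 + 0  (stop)
So 274/19 = [14; 2, 2, 1, 2].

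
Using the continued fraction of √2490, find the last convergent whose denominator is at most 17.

√2490 = [49; 1, 8, 1, 98, …] (period length 4).
Convergents:
  p_0/q_0 = 49/1
  p_1/q_1 = 50/1
  p_2/q_2 = 449/9
  p_3/q_3 = 499/10
  p_4/q_4 = 49351/989
q_3 = 10 ≤ 17 < 989 = q_4, so the answer is 499/10.

499/10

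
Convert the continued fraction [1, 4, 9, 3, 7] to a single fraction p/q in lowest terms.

1047/842

Fold from the inside: start with 7/1.
  3 + 1/7 = 22/7
  9 + 7/22 = 205/22
  4 + 22/205 = 842/205
  1 + 205/842 = 1047/842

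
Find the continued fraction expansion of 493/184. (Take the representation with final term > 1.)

[2; 1, 2, 8, 2, 3]

493 = 2*184 + 125
184 = 1*125 + 59
125 = 2*59 + 7
59 = 8*7 + 3
7 = 2*3 + 1
3 = 3*1 + 0  (stop)
So 493/184 = [2; 1, 2, 8, 2, 3].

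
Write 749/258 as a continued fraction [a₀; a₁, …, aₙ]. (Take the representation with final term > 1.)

749 = 2×258 + 233
258 = 1×233 + 25
233 = 9×25 + 8
25 = 3×8 + 1
8 = 8×1 + 0  (stop)
So 749/258 = [2; 1, 9, 3, 8].

[2; 1, 9, 3, 8]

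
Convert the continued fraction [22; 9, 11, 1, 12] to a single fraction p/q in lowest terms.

31131/1408

Fold from the inside: start with 12/1.
  1 + 1/12 = 13/12
  11 + 12/13 = 155/13
  9 + 13/155 = 1408/155
  22 + 155/1408 = 31131/1408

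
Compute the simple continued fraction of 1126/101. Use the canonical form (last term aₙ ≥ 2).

[11; 6, 1, 2, 1, 3]

1126 = 11×101 + 15
101 = 6×15 + 11
15 = 1×11 + 4
11 = 2×4 + 3
4 = 1×3 + 1
3 = 3×1 + 0  (stop)
So 1126/101 = [11; 6, 1, 2, 1, 3].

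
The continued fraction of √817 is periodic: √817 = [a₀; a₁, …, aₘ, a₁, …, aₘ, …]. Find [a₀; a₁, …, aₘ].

a₀ = ⌊√817⌋ = 28.
With m₀=0, d₀=1 and mₖ₊₁ = dₖaₖ − mₖ, dₖ₊₁ = (n − mₖ₊₁²)/dₖ, aₖ₊₁ = ⌊(a₀+mₖ₊₁)/dₖ₊₁⌋:
  k=1: m=28, d=33, a=1
  k=2: m=5, d=24, a=1
  k=3: m=19, d=19, a=2
  k=4: m=19, d=24, a=1
  k=5: m=5, d=33, a=1
  k=6: m=28, d=1, a=56
d=1 and a=2a₀=56 at k=6, so the next step gives (m, d) = (28, 33) again — its k=1 value — and the period has length 6.

[28; 1, 1, 2, 1, 1, 56]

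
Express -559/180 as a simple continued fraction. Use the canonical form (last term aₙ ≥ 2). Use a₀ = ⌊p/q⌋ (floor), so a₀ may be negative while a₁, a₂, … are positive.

[-4; 1, 8, 2, 9]

-559 = -4×180 + 161
180 = 1×161 + 19
161 = 8×19 + 9
19 = 2×9 + 1
9 = 9×1 + 0  (stop)
So -559/180 = [-4; 1, 8, 2, 9].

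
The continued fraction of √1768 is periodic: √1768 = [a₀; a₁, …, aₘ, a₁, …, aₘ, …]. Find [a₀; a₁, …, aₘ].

a₀ = ⌊√1768⌋ = 42.
With m₀=0, d₀=1 and mₖ₊₁ = dₖaₖ − mₖ, dₖ₊₁ = (n − mₖ₊₁²)/dₖ, aₖ₊₁ = ⌊(a₀+mₖ₊₁)/dₖ₊₁⌋:
  k=1: m=42, d=4, a=21
  k=2: m=42, d=1, a=84
d=1 and a=2a₀=84 at k=2, so the next step gives (m, d) = (42, 4) again — its k=1 value — and the period has length 2.

[42; 21, 84]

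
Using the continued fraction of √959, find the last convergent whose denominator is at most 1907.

√959 = [30; 1, 29, 1, 60, …] (period length 4).
Convergents:
  p_0/q_0 = 30/1
  p_1/q_1 = 31/1
  p_2/q_2 = 929/30
  p_3/q_3 = 960/31
  p_4/q_4 = 58529/1890
  p_5/q_5 = 59489/1921
q_4 = 1890 ≤ 1907 < 1921 = q_5, so the answer is 58529/1890.

58529/1890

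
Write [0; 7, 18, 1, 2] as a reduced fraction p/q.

Fold from the inside: start with 2/1.
  1 + 1/2 = 3/2
  18 + 2/3 = 56/3
  7 + 3/56 = 395/56
  0 + 56/395 = 56/395

56/395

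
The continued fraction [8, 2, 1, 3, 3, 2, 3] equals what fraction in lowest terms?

Using pₖ = aₖpₖ₋₁ + pₖ₋₂ and qₖ = aₖqₖ₋₁ + qₖ₋₂:
  k=0: a=8, p=8, q=1
  k=1: a=2, p=17, q=2
  k=2: a=1, p=25, q=3
  k=3: a=3, p=92, q=11
  k=4: a=3, p=301, q=36
  k=5: a=2, p=694, q=83
  k=6: a=3, p=2383, q=285

2383/285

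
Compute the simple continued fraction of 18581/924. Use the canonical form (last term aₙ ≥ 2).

[20; 9, 6, 1, 2, 1, 3]

18581 = 20·924 + 101
924 = 9·101 + 15
101 = 6·15 + 11
15 = 1·11 + 4
11 = 2·4 + 3
4 = 1·3 + 1
3 = 3·1 + 0  (stop)
So 18581/924 = [20; 9, 6, 1, 2, 1, 3].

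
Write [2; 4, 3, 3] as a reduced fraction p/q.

Fold from the inside: start with 3/1.
  3 + 1/3 = 10/3
  4 + 3/10 = 43/10
  2 + 10/43 = 96/43

96/43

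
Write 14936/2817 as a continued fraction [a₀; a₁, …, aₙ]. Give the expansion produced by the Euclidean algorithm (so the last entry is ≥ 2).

14936 = 5·2817 + 851
2817 = 3·851 + 264
851 = 3·264 + 59
264 = 4·59 + 28
59 = 2·28 + 3
28 = 9·3 + 1
3 = 3·1 + 0  (stop)
So 14936/2817 = [5; 3, 3, 4, 2, 9, 3].

[5; 3, 3, 4, 2, 9, 3]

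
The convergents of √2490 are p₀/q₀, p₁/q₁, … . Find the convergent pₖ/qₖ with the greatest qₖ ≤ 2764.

49850/999

√2490 = [49; 1, 8, 1, 98, …] (period length 4).
Convergents:
  p_0/q_0 = 49/1
  p_1/q_1 = 50/1
  p_2/q_2 = 449/9
  p_3/q_3 = 499/10
  p_4/q_4 = 49351/989
  p_5/q_5 = 49850/999
  p_6/q_6 = 448151/8981
q_5 = 999 ≤ 2764 < 8981 = q_6, so the answer is 49850/999.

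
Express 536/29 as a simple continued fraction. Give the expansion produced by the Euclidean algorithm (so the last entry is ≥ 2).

536 = 18*29 + 14
29 = 2*14 + 1
14 = 14*1 + 0  (stop)
So 536/29 = [18; 2, 14].

[18; 2, 14]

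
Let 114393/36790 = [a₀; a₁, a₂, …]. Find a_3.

1

114393 = 3·36790 + 4023   →  a_0 = 3
36790 = 9·4023 + 583   →  a_1 = 9
4023 = 6·583 + 525   →  a_2 = 6
583 = 1·525 + 58   →  a_3 = 1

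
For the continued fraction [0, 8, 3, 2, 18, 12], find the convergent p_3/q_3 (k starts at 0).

Using pₖ = aₖpₖ₋₁ + pₖ₋₂, qₖ = aₖqₖ₋₁ + qₖ₋₂ (with p₋₁=1, p₋₂=0, q₋₁=0, q₋₂=1):
  k=0: a=0, p=0, q=1
  k=1: a=8, p=1, q=8
  k=2: a=3, p=3, q=25
  k=3: a=2, p=7, q=58

7/58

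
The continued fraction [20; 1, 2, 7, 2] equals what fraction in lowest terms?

972/47

Fold from the inside: start with 2/1.
  7 + 1/2 = 15/2
  2 + 2/15 = 32/15
  1 + 15/32 = 47/32
  20 + 32/47 = 972/47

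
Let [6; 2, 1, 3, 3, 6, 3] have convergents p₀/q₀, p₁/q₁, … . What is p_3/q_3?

70/11

Using pₖ = aₖpₖ₋₁ + pₖ₋₂, qₖ = aₖqₖ₋₁ + qₖ₋₂ (with p₋₁=1, p₋₂=0, q₋₁=0, q₋₂=1):
  k=0: a=6, p=6, q=1
  k=1: a=2, p=13, q=2
  k=2: a=1, p=19, q=3
  k=3: a=3, p=70, q=11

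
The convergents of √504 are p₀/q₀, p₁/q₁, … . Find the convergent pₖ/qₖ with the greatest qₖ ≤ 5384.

40365/1798

√504 = [22; 2, 4, 2, 44, …] (period length 4).
Convergents:
  p_0/q_0 = 22/1
  p_1/q_1 = 45/2
  p_2/q_2 = 202/9
  p_3/q_3 = 449/20
  p_4/q_4 = 19958/889
  p_5/q_5 = 40365/1798
  p_6/q_6 = 181418/8081
q_5 = 1798 ≤ 5384 < 8081 = q_6, so the answer is 40365/1798.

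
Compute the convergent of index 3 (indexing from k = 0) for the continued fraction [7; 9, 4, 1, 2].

Using pₖ = aₖpₖ₋₁ + pₖ₋₂, qₖ = aₖqₖ₋₁ + qₖ₋₂ (with p₋₁=1, p₋₂=0, q₋₁=0, q₋₂=1):
  k=0: a=7, p=7, q=1
  k=1: a=9, p=64, q=9
  k=2: a=4, p=263, q=37
  k=3: a=1, p=327, q=46

327/46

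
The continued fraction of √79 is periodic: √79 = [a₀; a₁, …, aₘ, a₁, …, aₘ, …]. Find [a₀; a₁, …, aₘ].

a₀ = ⌊√79⌋ = 8.
With m₀=0, d₀=1 and mₖ₊₁ = dₖaₖ − mₖ, dₖ₊₁ = (n − mₖ₊₁²)/dₖ, aₖ₊₁ = ⌊(a₀+mₖ₊₁)/dₖ₊₁⌋:
  k=1: m=8, d=15, a=1
  k=2: m=7, d=2, a=7
  k=3: m=7, d=15, a=1
  k=4: m=8, d=1, a=16
d=1 and a=2a₀=16 at k=4, so the next step gives (m, d) = (8, 15) again — its k=1 value — and the period has length 4.

[8; 1, 7, 1, 16]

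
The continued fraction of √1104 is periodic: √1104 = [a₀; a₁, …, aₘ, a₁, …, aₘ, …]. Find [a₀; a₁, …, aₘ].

a₀ = ⌊√1104⌋ = 33.

[33; 4, 2, 2, 2, 4, 66]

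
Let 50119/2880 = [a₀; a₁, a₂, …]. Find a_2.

2

50119 = 17·2880 + 1159   →  a_0 = 17
2880 = 2·1159 + 562   →  a_1 = 2
1159 = 2·562 + 35   →  a_2 = 2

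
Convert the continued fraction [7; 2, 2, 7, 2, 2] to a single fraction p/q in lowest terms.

Using pₖ = aₖpₖ₋₁ + pₖ₋₂ and qₖ = aₖqₖ₋₁ + qₖ₋₂:
  k=0: a=7, p=7, q=1
  k=1: a=2, p=15, q=2
  k=2: a=2, p=37, q=5
  k=3: a=7, p=274, q=37
  k=4: a=2, p=585, q=79
  k=5: a=2, p=1444, q=195

1444/195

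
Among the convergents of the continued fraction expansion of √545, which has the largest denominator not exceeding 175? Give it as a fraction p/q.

1961/84

√545 = [23; 2, 1, 8, 1, 2, 46, …] (period length 6).
Convergents:
  p_0/q_0 = 23/1
  p_1/q_1 = 47/2
  p_2/q_2 = 70/3
  p_3/q_3 = 607/26
  p_4/q_4 = 677/29
  p_5/q_5 = 1961/84
  p_6/q_6 = 90883/3893
q_5 = 84 ≤ 175 < 3893 = q_6, so the answer is 1961/84.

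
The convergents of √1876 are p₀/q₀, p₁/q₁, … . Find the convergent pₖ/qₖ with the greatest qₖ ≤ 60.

√1876 = [43; 3, 5, 12, 5, 3, 86, …] (period length 6).
Convergents:
  p_0/q_0 = 43/1
  p_1/q_1 = 130/3
  p_2/q_2 = 693/16
  p_3/q_3 = 8446/195
q_2 = 16 ≤ 60 < 195 = q_3, so the answer is 693/16.

693/16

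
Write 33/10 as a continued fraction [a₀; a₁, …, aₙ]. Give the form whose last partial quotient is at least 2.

[3; 3, 3]

33 = 3×10 + 3
10 = 3×3 + 1
3 = 3×1 + 0  (stop)
So 33/10 = [3; 3, 3].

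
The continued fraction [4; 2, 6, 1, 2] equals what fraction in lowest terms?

192/43

Using pₖ = aₖpₖ₋₁ + pₖ₋₂ and qₖ = aₖqₖ₋₁ + qₖ₋₂:
  k=0: a=4, p=4, q=1
  k=1: a=2, p=9, q=2
  k=2: a=6, p=58, q=13
  k=3: a=1, p=67, q=15
  k=4: a=2, p=192, q=43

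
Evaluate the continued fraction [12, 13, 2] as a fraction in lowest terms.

Using pₖ = aₖpₖ₋₁ + pₖ₋₂ and qₖ = aₖqₖ₋₁ + qₖ₋₂:
  k=0: a=12, p=12, q=1
  k=1: a=13, p=157, q=13
  k=2: a=2, p=326, q=27

326/27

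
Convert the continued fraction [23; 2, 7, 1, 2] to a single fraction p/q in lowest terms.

Using pₖ = aₖpₖ₋₁ + pₖ₋₂ and qₖ = aₖqₖ₋₁ + qₖ₋₂:
  k=0: a=23, p=23, q=1
  k=1: a=2, p=47, q=2
  k=2: a=7, p=352, q=15
  k=3: a=1, p=399, q=17
  k=4: a=2, p=1150, q=49

1150/49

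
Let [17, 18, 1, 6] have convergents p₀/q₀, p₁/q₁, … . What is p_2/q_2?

324/19

Using pₖ = aₖpₖ₋₁ + pₖ₋₂, qₖ = aₖqₖ₋₁ + qₖ₋₂ (with p₋₁=1, p₋₂=0, q₋₁=0, q₋₂=1):
  k=0: a=17, p=17, q=1
  k=1: a=18, p=307, q=18
  k=2: a=1, p=324, q=19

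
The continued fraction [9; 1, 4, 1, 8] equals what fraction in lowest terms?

521/53

Using pₖ = aₖpₖ₋₁ + pₖ₋₂ and qₖ = aₖqₖ₋₁ + qₖ₋₂:
  k=0: a=9, p=9, q=1
  k=1: a=1, p=10, q=1
  k=2: a=4, p=49, q=5
  k=3: a=1, p=59, q=6
  k=4: a=8, p=521, q=53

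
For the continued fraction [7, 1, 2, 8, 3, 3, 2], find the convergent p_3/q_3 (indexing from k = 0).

Using pₖ = aₖpₖ₋₁ + pₖ₋₂, qₖ = aₖqₖ₋₁ + qₖ₋₂ (with p₋₁=1, p₋₂=0, q₋₁=0, q₋₂=1):
  k=0: a=7, p=7, q=1
  k=1: a=1, p=8, q=1
  k=2: a=2, p=23, q=3
  k=3: a=8, p=192, q=25

192/25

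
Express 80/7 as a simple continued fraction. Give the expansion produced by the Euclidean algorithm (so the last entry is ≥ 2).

[11; 2, 3]

80 = 11×7 + 3
7 = 2×3 + 1
3 = 3×1 + 0  (stop)
So 80/7 = [11; 2, 3].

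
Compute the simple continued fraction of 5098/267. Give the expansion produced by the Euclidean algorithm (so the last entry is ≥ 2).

5098 = 19·267 + 25
267 = 10·25 + 17
25 = 1·17 + 8
17 = 2·8 + 1
8 = 8·1 + 0  (stop)
So 5098/267 = [19; 10, 1, 2, 8].

[19; 10, 1, 2, 8]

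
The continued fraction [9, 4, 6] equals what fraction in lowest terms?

Using pₖ = aₖpₖ₋₁ + pₖ₋₂ and qₖ = aₖqₖ₋₁ + qₖ₋₂:
  k=0: a=9, p=9, q=1
  k=1: a=4, p=37, q=4
  k=2: a=6, p=231, q=25

231/25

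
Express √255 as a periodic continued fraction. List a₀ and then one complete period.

[15; 1, 30]

a₀ = ⌊√255⌋ = 15.
With m₀=0, d₀=1 and mₖ₊₁ = dₖaₖ − mₖ, dₖ₊₁ = (n − mₖ₊₁²)/dₖ, aₖ₊₁ = ⌊(a₀+mₖ₊₁)/dₖ₊₁⌋:
  k=1: m=15, d=30, a=1
  k=2: m=15, d=1, a=30
d=1 and a=2a₀=30 at k=2, so the next step gives (m, d) = (15, 30) again — its k=1 value — and the period has length 2.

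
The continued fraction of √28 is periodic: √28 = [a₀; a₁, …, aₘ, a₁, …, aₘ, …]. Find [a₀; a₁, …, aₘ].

[5; 3, 2, 3, 10]

a₀ = ⌊√28⌋ = 5.
With m₀=0, d₀=1 and mₖ₊₁ = dₖaₖ − mₖ, dₖ₊₁ = (n − mₖ₊₁²)/dₖ, aₖ₊₁ = ⌊(a₀+mₖ₊₁)/dₖ₊₁⌋:
  k=1: m=5, d=3, a=3
  k=2: m=4, d=4, a=2
  k=3: m=4, d=3, a=3
  k=4: m=5, d=1, a=10
d=1 and a=2a₀=10 at k=4, so the next step gives (m, d) = (5, 3) again — its k=1 value — and the period has length 4.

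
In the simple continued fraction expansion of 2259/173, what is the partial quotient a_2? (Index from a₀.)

2259 = 13·173 + 10   →  a_0 = 13
173 = 17·10 + 3   →  a_1 = 17
10 = 3·3 + 1   →  a_2 = 3

3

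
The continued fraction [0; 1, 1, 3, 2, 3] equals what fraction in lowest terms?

Using pₖ = aₖpₖ₋₁ + pₖ₋₂ and qₖ = aₖqₖ₋₁ + qₖ₋₂:
  k=0: a=0, p=0, q=1
  k=1: a=1, p=1, q=1
  k=2: a=1, p=1, q=2
  k=3: a=3, p=4, q=7
  k=4: a=2, p=9, q=16
  k=5: a=3, p=31, q=55

31/55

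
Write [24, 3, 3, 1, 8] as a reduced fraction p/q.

2771/114

Using pₖ = aₖpₖ₋₁ + pₖ₋₂ and qₖ = aₖqₖ₋₁ + qₖ₋₂:
  k=0: a=24, p=24, q=1
  k=1: a=3, p=73, q=3
  k=2: a=3, p=243, q=10
  k=3: a=1, p=316, q=13
  k=4: a=8, p=2771, q=114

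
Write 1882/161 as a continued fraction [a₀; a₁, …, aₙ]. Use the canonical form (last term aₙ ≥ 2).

[11; 1, 2, 4, 1, 1, 5]

1882 = 11×161 + 111
161 = 1×111 + 50
111 = 2×50 + 11
50 = 4×11 + 6
11 = 1×6 + 5
6 = 1×5 + 1
5 = 5×1 + 0  (stop)
So 1882/161 = [11; 1, 2, 4, 1, 1, 5].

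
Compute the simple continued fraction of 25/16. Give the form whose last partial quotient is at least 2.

[1; 1, 1, 3, 2]

25 = 1·16 + 9
16 = 1·9 + 7
9 = 1·7 + 2
7 = 3·2 + 1
2 = 2·1 + 0  (stop)
So 25/16 = [1; 1, 1, 3, 2].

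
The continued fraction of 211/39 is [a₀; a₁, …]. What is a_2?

2

211 = 5·39 + 16   →  a_0 = 5
39 = 2·16 + 7   →  a_1 = 2
16 = 2·7 + 2   →  a_2 = 2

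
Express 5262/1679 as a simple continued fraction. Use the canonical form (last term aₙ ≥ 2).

[3; 7, 2, 6, 8, 2]

5262 = 3·1679 + 225
1679 = 7·225 + 104
225 = 2·104 + 17
104 = 6·17 + 2
17 = 8·2 + 1
2 = 2·1 + 0  (stop)
So 5262/1679 = [3; 7, 2, 6, 8, 2].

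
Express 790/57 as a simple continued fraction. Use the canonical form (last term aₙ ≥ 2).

[13; 1, 6, 8]

790 = 13·57 + 49
57 = 1·49 + 8
49 = 6·8 + 1
8 = 8·1 + 0  (stop)
So 790/57 = [13; 1, 6, 8].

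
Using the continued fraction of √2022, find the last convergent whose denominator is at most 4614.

121365/2699

√2022 = [44; 1, 28, 1, 88, …] (period length 4).
Convergents:
  p_0/q_0 = 44/1
  p_1/q_1 = 45/1
  p_2/q_2 = 1304/29
  p_3/q_3 = 1349/30
  p_4/q_4 = 120016/2669
  p_5/q_5 = 121365/2699
  p_6/q_6 = 3518236/78241
q_5 = 2699 ≤ 4614 < 78241 = q_6, so the answer is 121365/2699.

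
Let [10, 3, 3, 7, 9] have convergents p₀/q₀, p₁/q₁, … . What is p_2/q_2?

Using pₖ = aₖpₖ₋₁ + pₖ₋₂, qₖ = aₖqₖ₋₁ + qₖ₋₂ (with p₋₁=1, p₋₂=0, q₋₁=0, q₋₂=1):
  k=0: a=10, p=10, q=1
  k=1: a=3, p=31, q=3
  k=2: a=3, p=103, q=10

103/10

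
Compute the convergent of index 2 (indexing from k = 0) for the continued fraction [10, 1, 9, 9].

Using pₖ = aₖpₖ₋₁ + pₖ₋₂, qₖ = aₖqₖ₋₁ + qₖ₋₂ (with p₋₁=1, p₋₂=0, q₋₁=0, q₋₂=1):
  k=0: a=10, p=10, q=1
  k=1: a=1, p=11, q=1
  k=2: a=9, p=109, q=10

109/10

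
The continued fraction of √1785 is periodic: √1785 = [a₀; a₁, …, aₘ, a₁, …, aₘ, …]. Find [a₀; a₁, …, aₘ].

a₀ = ⌊√1785⌋ = 42.
With m₀=0, d₀=1 and mₖ₊₁ = dₖaₖ − mₖ, dₖ₊₁ = (n − mₖ₊₁²)/dₖ, aₖ₊₁ = ⌊(a₀+mₖ₊₁)/dₖ₊₁⌋:
  k=1: m=42, d=21, a=4
  k=2: m=42, d=1, a=84
d=1 and a=2a₀=84 at k=2, so the next step gives (m, d) = (42, 21) again — its k=1 value — and the period has length 2.

[42; 4, 84]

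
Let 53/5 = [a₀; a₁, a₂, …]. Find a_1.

53 = 10·5 + 3   →  a_0 = 10
5 = 1·3 + 2   →  a_1 = 1

1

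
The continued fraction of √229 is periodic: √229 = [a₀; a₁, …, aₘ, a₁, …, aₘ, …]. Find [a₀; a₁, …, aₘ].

a₀ = ⌊√229⌋ = 15.

[15; 7, 1, 1, 7, 30]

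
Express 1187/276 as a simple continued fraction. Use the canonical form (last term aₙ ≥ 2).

[4; 3, 3, 13, 2]

1187 = 4·276 + 83
276 = 3·83 + 27
83 = 3·27 + 2
27 = 13·2 + 1
2 = 2·1 + 0  (stop)
So 1187/276 = [4; 3, 3, 13, 2].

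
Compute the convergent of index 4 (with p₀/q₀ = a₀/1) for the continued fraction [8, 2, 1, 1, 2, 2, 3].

109/13

Using pₖ = aₖpₖ₋₁ + pₖ₋₂, qₖ = aₖqₖ₋₁ + qₖ₋₂ (with p₋₁=1, p₋₂=0, q₋₁=0, q₋₂=1):
  k=0: a=8, p=8, q=1
  k=1: a=2, p=17, q=2
  k=2: a=1, p=25, q=3
  k=3: a=1, p=42, q=5
  k=4: a=2, p=109, q=13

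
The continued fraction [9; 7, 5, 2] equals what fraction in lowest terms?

Using pₖ = aₖpₖ₋₁ + pₖ₋₂ and qₖ = aₖqₖ₋₁ + qₖ₋₂:
  k=0: a=9, p=9, q=1
  k=1: a=7, p=64, q=7
  k=2: a=5, p=329, q=36
  k=3: a=2, p=722, q=79

722/79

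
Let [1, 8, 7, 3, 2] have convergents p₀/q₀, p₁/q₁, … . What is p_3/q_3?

201/179

Using pₖ = aₖpₖ₋₁ + pₖ₋₂, qₖ = aₖqₖ₋₁ + qₖ₋₂ (with p₋₁=1, p₋₂=0, q₋₁=0, q₋₂=1):
  k=0: a=1, p=1, q=1
  k=1: a=8, p=9, q=8
  k=2: a=7, p=64, q=57
  k=3: a=3, p=201, q=179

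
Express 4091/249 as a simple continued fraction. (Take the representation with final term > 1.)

[16; 2, 3, 17, 2]

4091 = 16*249 + 107
249 = 2*107 + 35
107 = 3*35 + 2
35 = 17*2 + 1
2 = 2*1 + 0  (stop)
So 4091/249 = [16; 2, 3, 17, 2].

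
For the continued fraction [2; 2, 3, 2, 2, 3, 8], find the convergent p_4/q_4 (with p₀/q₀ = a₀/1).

Using pₖ = aₖpₖ₋₁ + pₖ₋₂, qₖ = aₖqₖ₋₁ + qₖ₋₂ (with p₋₁=1, p₋₂=0, q₋₁=0, q₋₂=1):
  k=0: a=2, p=2, q=1
  k=1: a=2, p=5, q=2
  k=2: a=3, p=17, q=7
  k=3: a=2, p=39, q=16
  k=4: a=2, p=95, q=39

95/39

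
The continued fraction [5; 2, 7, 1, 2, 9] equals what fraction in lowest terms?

2505/458

Fold from the inside: start with 9/1.
  2 + 1/9 = 19/9
  1 + 9/19 = 28/19
  7 + 19/28 = 215/28
  2 + 28/215 = 458/215
  5 + 215/458 = 2505/458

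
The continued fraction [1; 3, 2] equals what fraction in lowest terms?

Fold from the inside: start with 2/1.
  3 + 1/2 = 7/2
  1 + 2/7 = 9/7

9/7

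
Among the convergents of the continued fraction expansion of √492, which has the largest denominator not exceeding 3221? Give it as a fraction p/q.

29767/1342

√492 = [22; 5, 1, 1, 10, 1, 1, 5, 44, …] (period length 8).
Convergents:
  p_0/q_0 = 22/1
  p_1/q_1 = 111/5
  p_2/q_2 = 133/6
  p_3/q_3 = 244/11
  p_4/q_4 = 2573/116
  p_5/q_5 = 2817/127
  p_6/q_6 = 5390/243
  p_7/q_7 = 29767/1342
  p_8/q_8 = 1315138/59291
q_7 = 1342 ≤ 3221 < 59291 = q_8, so the answer is 29767/1342.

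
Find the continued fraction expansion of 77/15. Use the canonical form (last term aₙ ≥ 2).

77 = 5×15 + 2
15 = 7×2 + 1
2 = 2×1 + 0  (stop)
So 77/15 = [5; 7, 2].

[5; 7, 2]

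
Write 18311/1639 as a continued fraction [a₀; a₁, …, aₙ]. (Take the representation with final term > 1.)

18311 = 11·1639 + 282
1639 = 5·282 + 229
282 = 1·229 + 53
229 = 4·53 + 17
53 = 3·17 + 2
17 = 8·2 + 1
2 = 2·1 + 0  (stop)
So 18311/1639 = [11; 5, 1, 4, 3, 8, 2].

[11; 5, 1, 4, 3, 8, 2]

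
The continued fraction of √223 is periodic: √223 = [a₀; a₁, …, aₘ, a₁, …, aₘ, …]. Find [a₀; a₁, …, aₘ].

[14; 1, 13, 1, 28]

a₀ = ⌊√223⌋ = 14.
With m₀=0, d₀=1 and mₖ₊₁ = dₖaₖ − mₖ, dₖ₊₁ = (n − mₖ₊₁²)/dₖ, aₖ₊₁ = ⌊(a₀+mₖ₊₁)/dₖ₊₁⌋:
  k=1: m=14, d=27, a=1
  k=2: m=13, d=2, a=13
  k=3: m=13, d=27, a=1
  k=4: m=14, d=1, a=28
d=1 and a=2a₀=28 at k=4, so the next step gives (m, d) = (14, 27) again — its k=1 value — and the period has length 4.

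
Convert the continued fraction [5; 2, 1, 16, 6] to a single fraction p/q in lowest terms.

1618/303

Fold from the inside: start with 6/1.
  16 + 1/6 = 97/6
  1 + 6/97 = 103/97
  2 + 97/103 = 303/103
  5 + 103/303 = 1618/303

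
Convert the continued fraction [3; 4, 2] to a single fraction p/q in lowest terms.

29/9

Using pₖ = aₖpₖ₋₁ + pₖ₋₂ and qₖ = aₖqₖ₋₁ + qₖ₋₂:
  k=0: a=3, p=3, q=1
  k=1: a=4, p=13, q=4
  k=2: a=2, p=29, q=9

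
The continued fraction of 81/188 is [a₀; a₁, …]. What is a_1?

2

81 = 0·188 + 81   →  a_0 = 0
188 = 2·81 + 26   →  a_1 = 2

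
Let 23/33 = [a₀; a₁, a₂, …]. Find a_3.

3

23 = 0·33 + 23   →  a_0 = 0
33 = 1·23 + 10   →  a_1 = 1
23 = 2·10 + 3   →  a_2 = 2
10 = 3·3 + 1   →  a_3 = 3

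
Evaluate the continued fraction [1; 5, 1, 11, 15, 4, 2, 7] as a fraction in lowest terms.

Using pₖ = aₖpₖ₋₁ + pₖ₋₂ and qₖ = aₖqₖ₋₁ + qₖ₋₂:
  k=0: a=1, p=1, q=1
  k=1: a=5, p=6, q=5
  k=2: a=1, p=7, q=6
  k=3: a=11, p=83, q=71
  k=4: a=15, p=1252, q=1071
  k=5: a=4, p=5091, q=4355
  k=6: a=2, p=11434, q=9781
  k=7: a=7, p=85129, q=72822

85129/72822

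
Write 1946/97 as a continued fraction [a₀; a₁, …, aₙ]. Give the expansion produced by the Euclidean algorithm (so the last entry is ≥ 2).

1946 = 20×97 + 6
97 = 16×6 + 1
6 = 6×1 + 0  (stop)
So 1946/97 = [20; 16, 6].

[20; 16, 6]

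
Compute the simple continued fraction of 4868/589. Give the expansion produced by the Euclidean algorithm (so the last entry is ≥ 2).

[8; 3, 1, 3, 2, 5, 3]

4868 = 8*589 + 156
589 = 3*156 + 121
156 = 1*121 + 35
121 = 3*35 + 16
35 = 2*16 + 3
16 = 5*3 + 1
3 = 3*1 + 0  (stop)
So 4868/589 = [8; 3, 1, 3, 2, 5, 3].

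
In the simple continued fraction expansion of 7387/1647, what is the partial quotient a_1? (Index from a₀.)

7387 = 4·1647 + 799   →  a_0 = 4
1647 = 2·799 + 49   →  a_1 = 2

2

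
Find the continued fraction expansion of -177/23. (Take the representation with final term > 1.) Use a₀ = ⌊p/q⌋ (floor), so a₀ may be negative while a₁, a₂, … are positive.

[-8; 3, 3, 2]

-177 = -8×23 + 7
23 = 3×7 + 2
7 = 3×2 + 1
2 = 2×1 + 0  (stop)
So -177/23 = [-8; 3, 3, 2].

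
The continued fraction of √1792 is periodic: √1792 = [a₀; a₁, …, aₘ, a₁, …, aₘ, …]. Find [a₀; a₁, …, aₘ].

[42; 3, 84]

a₀ = ⌊√1792⌋ = 42.
With m₀=0, d₀=1 and mₖ₊₁ = dₖaₖ − mₖ, dₖ₊₁ = (n − mₖ₊₁²)/dₖ, aₖ₊₁ = ⌊(a₀+mₖ₊₁)/dₖ₊₁⌋:
  k=1: m=42, d=28, a=3
  k=2: m=42, d=1, a=84
d=1 and a=2a₀=84 at k=2, so the next step gives (m, d) = (42, 28) again — its k=1 value — and the period has length 2.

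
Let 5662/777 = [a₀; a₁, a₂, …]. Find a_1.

3

5662 = 7·777 + 223   →  a_0 = 7
777 = 3·223 + 108   →  a_1 = 3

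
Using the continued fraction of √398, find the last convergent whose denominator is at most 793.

√398 = [19; 1, 18, 1, 38, …] (period length 4).
Convergents:
  p_0/q_0 = 19/1
  p_1/q_1 = 20/1
  p_2/q_2 = 379/19
  p_3/q_3 = 399/20
  p_4/q_4 = 15541/779
  p_5/q_5 = 15940/799
q_4 = 779 ≤ 793 < 799 = q_5, so the answer is 15541/779.

15541/779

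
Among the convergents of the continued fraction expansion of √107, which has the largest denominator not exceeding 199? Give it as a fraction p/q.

√107 = [10; 2, 1, 9, 1, 2, 20, …] (period length 6).
Convergents:
  p_0/q_0 = 10/1
  p_1/q_1 = 21/2
  p_2/q_2 = 31/3
  p_3/q_3 = 300/29
  p_4/q_4 = 331/32
  p_5/q_5 = 962/93
  p_6/q_6 = 19571/1892
q_5 = 93 ≤ 199 < 1892 = q_6, so the answer is 962/93.

962/93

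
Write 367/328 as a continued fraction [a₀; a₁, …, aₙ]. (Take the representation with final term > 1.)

367 = 1×328 + 39
328 = 8×39 + 16
39 = 2×16 + 7
16 = 2×7 + 2
7 = 3×2 + 1
2 = 2×1 + 0  (stop)
So 367/328 = [1; 8, 2, 2, 3, 2].

[1; 8, 2, 2, 3, 2]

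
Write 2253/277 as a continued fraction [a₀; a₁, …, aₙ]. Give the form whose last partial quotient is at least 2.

2253 = 8*277 + 37
277 = 7*37 + 18
37 = 2*18 + 1
18 = 18*1 + 0  (stop)
So 2253/277 = [8; 7, 2, 18].

[8; 7, 2, 18]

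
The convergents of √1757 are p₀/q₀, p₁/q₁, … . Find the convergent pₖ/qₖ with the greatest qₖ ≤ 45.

503/12

√1757 = [41; 1, 10, 1, 82, …] (period length 4).
Convergents:
  p_0/q_0 = 41/1
  p_1/q_1 = 42/1
  p_2/q_2 = 461/11
  p_3/q_3 = 503/12
  p_4/q_4 = 41707/995
q_3 = 12 ≤ 45 < 995 = q_4, so the answer is 503/12.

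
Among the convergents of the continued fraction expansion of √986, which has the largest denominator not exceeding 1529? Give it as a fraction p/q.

√986 = [31; 2, 2, 62, …] (period length 3).
Convergents:
  p_0/q_0 = 31/1
  p_1/q_1 = 63/2
  p_2/q_2 = 157/5
  p_3/q_3 = 9797/312
  p_4/q_4 = 19751/629
  p_5/q_5 = 49299/1570
q_4 = 629 ≤ 1529 < 1570 = q_5, so the answer is 19751/629.

19751/629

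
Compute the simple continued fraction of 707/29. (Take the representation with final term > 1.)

[24; 2, 1, 1, 1, 3]

707 = 24·29 + 11
29 = 2·11 + 7
11 = 1·7 + 4
7 = 1·4 + 3
4 = 1·3 + 1
3 = 3·1 + 0  (stop)
So 707/29 = [24; 2, 1, 1, 1, 3].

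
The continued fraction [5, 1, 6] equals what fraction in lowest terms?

Fold from the inside: start with 6/1.
  1 + 1/6 = 7/6
  5 + 6/7 = 41/7

41/7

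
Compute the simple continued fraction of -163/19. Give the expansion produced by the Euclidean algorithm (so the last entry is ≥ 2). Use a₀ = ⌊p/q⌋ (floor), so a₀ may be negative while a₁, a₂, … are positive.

-163 = -9·19 + 8
19 = 2·8 + 3
8 = 2·3 + 2
3 = 1·2 + 1
2 = 2·1 + 0  (stop)
So -163/19 = [-9; 2, 2, 1, 2].

[-9; 2, 2, 1, 2]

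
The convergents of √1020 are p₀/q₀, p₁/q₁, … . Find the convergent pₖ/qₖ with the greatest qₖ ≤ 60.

511/16

√1020 = [31; 1, 14, 1, 62, …] (period length 4).
Convergents:
  p_0/q_0 = 31/1
  p_1/q_1 = 32/1
  p_2/q_2 = 479/15
  p_3/q_3 = 511/16
  p_4/q_4 = 32161/1007
q_3 = 16 ≤ 60 < 1007 = q_4, so the answer is 511/16.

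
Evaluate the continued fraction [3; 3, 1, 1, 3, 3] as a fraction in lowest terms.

269/82

Fold from the inside: start with 3/1.
  3 + 1/3 = 10/3
  1 + 3/10 = 13/10
  1 + 10/13 = 23/13
  3 + 13/23 = 82/23
  3 + 23/82 = 269/82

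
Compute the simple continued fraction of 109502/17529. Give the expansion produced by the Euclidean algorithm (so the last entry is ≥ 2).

[6; 4, 19, 1, 17, 12]

109502 = 6·17529 + 4328
17529 = 4·4328 + 217
4328 = 19·217 + 205
217 = 1·205 + 12
205 = 17·12 + 1
12 = 12·1 + 0  (stop)
So 109502/17529 = [6; 4, 19, 1, 17, 12].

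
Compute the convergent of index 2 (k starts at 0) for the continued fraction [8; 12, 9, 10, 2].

881/109

Using pₖ = aₖpₖ₋₁ + pₖ₋₂, qₖ = aₖqₖ₋₁ + qₖ₋₂ (with p₋₁=1, p₋₂=0, q₋₁=0, q₋₂=1):
  k=0: a=8, p=8, q=1
  k=1: a=12, p=97, q=12
  k=2: a=9, p=881, q=109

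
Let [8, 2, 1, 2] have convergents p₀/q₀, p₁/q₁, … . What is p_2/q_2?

25/3

Using pₖ = aₖpₖ₋₁ + pₖ₋₂, qₖ = aₖqₖ₋₁ + qₖ₋₂ (with p₋₁=1, p₋₂=0, q₋₁=0, q₋₂=1):
  k=0: a=8, p=8, q=1
  k=1: a=2, p=17, q=2
  k=2: a=1, p=25, q=3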